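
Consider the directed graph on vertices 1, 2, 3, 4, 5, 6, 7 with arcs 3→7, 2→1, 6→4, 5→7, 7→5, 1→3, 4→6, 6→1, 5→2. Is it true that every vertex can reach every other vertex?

There is no directed path from 1 to 4, so the graph is not strongly connected.

No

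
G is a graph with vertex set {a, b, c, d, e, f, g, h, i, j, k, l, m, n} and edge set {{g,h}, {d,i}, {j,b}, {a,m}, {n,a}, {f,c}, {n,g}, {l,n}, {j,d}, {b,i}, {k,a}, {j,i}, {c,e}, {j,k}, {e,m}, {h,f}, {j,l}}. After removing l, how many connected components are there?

With l gone, the remaining components are: {a, b, c, d, e, f, g, h, i, j, k, m, n}.
That is 1 component.

1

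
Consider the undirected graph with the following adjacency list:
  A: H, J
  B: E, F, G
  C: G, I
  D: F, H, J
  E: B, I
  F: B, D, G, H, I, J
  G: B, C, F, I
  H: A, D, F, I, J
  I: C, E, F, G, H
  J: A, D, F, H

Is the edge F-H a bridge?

After removing F-H, the path F-D-H still connects them, so the edge is not a bridge.

No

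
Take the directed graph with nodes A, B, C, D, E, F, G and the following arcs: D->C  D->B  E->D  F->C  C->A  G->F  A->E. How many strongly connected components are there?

{A, C, D, E} are all mutually reachable — one SCC of size 4.
{B} is an SCC by itself.
{F} is an SCC by itself.
{G} is an SCC by itself.
That gives 4 strongly connected components.

4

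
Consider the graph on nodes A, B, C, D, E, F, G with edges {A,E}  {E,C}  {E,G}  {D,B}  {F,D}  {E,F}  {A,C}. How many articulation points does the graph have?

3

Removing D increases the component count from 1 to 2, so D is a cut vertex.
Removing E increases the component count from 1 to 3, so E is a cut vertex.
Removing F increases the component count from 1 to 2, so F is a cut vertex.
By contrast removing C leaves 1 component; it is not a cut vertex. No other vertex is a cut vertex either.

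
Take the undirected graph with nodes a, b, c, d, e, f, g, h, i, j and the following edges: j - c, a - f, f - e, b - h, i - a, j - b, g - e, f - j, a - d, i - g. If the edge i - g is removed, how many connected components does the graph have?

i and g are still connected via i-a-f-e-g, so the component count stays at 1.

1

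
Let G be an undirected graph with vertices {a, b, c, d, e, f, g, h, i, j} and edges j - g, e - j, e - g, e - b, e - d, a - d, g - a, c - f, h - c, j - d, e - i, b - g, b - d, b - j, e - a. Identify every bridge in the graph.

The edges on the cycle e-b-g-a-d-j-e are not bridges since each lies on that cycle.
But removing c - f disconnects c from f; removing i - e disconnects i from e; removing c - h disconnects c from h — these are bridges.

c-f, c-h, e-i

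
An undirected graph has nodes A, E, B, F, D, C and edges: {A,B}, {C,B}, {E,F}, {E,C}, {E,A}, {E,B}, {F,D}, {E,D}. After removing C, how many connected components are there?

1

With C gone, the remaining components are: {A, B, D, E, F}.
That is 1 component.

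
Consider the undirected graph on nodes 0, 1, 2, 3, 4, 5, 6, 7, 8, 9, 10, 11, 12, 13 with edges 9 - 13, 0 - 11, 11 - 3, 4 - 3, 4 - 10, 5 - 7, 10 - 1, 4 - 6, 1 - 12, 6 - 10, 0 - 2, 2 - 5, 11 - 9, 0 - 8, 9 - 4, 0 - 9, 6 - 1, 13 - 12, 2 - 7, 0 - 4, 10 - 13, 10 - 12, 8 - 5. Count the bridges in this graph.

The edges on the cycle 0-8-5-7-2-0 are not bridges since each lies on that cycle.
Every edge lies on some cycle, so there are no bridges.

0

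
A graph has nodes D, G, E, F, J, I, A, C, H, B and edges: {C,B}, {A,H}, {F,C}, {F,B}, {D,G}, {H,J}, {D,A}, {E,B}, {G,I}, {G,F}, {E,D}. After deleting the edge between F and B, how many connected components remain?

1

F and B are still connected via F-C-B, so the component count stays at 1.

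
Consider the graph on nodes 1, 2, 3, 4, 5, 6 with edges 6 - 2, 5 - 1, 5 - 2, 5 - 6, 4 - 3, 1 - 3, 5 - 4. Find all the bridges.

The edges on the cycle 5-6-2-5 are not bridges since each lies on that cycle.
Every edge lies on some cycle, so there are no bridges.

none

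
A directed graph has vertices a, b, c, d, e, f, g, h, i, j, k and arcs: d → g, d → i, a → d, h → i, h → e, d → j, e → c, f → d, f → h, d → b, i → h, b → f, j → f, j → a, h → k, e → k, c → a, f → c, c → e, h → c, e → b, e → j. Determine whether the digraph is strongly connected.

No

There is no directed path from k to i, so the graph is not strongly connected.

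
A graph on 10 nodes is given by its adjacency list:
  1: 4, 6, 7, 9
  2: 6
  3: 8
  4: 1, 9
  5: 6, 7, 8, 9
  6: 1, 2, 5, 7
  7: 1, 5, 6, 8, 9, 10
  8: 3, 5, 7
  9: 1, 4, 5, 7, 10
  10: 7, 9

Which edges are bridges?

2-6, 3-8

The edges on the cycle 9-5-7-1-9 are not bridges since each lies on that cycle.
But removing 2-6 disconnects 2 from 6; removing 3-8 disconnects 3 from 8 — these are bridges.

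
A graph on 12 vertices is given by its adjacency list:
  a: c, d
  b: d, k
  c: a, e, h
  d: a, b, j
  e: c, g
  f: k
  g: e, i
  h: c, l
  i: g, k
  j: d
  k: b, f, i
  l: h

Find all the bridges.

c-h, d-j, f-k, h-l

The edges on the cycle d-b-k-i-g-e-c-a-d are not bridges since each lies on that cycle.
But removing h-l disconnects h from l; removing f-k disconnects f from k; removing h-c disconnects h from c; removing d-j disconnects d from j — these are bridges.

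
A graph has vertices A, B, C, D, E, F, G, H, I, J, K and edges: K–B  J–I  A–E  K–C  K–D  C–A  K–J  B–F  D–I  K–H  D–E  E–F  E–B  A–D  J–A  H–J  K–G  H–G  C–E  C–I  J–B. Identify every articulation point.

Removing E, for instance, still leaves 1 component. No single vertex removal increases the component count — the graph has no articulation points.

none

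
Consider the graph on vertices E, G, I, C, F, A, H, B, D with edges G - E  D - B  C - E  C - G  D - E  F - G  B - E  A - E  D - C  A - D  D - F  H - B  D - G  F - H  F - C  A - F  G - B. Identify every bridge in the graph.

The edges on the cycle D-F-C-D are not bridges since each lies on that cycle.
Every edge lies on some cycle, so there are no bridges.

none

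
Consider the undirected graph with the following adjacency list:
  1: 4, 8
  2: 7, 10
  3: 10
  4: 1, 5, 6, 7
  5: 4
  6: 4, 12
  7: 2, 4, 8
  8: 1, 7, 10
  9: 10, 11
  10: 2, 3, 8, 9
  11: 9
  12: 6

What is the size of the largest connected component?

Starting from 1 we can reach 1, 2, 3, 4, 5, 6, 7, 8, 9, 10, 11, 12. That is one component of size 12.
The largest has 12 vertices.

12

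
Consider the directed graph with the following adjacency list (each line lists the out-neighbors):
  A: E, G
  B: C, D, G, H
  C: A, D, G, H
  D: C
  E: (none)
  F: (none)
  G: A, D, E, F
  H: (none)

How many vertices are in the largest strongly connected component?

4

{A, C, D, G} are all mutually reachable — one SCC of size 4.
{B} is an SCC by itself.
{F} is an SCC by itself.
{E} is an SCC by itself.
{H} is an SCC by itself.
The largest has 4 vertices.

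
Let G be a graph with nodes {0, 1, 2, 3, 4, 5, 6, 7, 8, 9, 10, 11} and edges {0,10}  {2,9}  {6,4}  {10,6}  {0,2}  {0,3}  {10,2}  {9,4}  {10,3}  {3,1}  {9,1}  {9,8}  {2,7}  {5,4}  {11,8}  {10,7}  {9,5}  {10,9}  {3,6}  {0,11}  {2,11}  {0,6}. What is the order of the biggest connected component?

12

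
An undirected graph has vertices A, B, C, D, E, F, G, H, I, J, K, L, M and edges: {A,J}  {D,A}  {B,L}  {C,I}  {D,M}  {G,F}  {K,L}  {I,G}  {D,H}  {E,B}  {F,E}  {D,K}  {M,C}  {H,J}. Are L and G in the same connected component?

From L we can reach A, B, C, D, E, F, G, H, I, J, K, L, M, which includes G.

Yes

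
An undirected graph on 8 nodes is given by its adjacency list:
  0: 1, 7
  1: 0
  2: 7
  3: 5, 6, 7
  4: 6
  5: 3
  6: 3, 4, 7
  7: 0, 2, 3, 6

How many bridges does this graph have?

5

The edges on the cycle 3-7-6-3 are not bridges since each lies on that cycle.
But removing 2-7 disconnects 2 from 7; removing 7-0 disconnects 7 from 0; removing 5-3 disconnects 5 from 3; removing 4-6 disconnects 4 from 6 — these are bridges.
In total 5 edges are bridges.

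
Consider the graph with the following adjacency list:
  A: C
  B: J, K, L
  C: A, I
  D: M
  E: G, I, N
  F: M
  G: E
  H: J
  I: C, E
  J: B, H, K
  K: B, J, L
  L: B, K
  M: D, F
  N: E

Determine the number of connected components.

3

Starting from D we can reach D, F, M. That is one component of size 3.
Starting from B we can reach B, H, J, K, L. That is one component of size 5.
Starting from A we can reach A, C, E, G, I, N. That is one component of size 6.
Total: 3 components.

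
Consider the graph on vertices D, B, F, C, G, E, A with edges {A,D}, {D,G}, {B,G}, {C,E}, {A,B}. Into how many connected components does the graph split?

F is isolated — a component by itself.
Starting from C we can reach C, E. That is one component of size 2.
Starting from A we can reach A, B, D, G. That is one component of size 4.
Total: 3 components.

3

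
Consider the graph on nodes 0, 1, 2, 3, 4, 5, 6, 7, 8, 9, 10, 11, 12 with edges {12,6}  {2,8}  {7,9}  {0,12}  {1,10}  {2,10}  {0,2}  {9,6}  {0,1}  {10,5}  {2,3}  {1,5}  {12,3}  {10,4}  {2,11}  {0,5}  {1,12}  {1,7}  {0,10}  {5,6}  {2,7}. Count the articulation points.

Removing 2 increases the component count from 1 to 3, so 2 is a cut vertex.
Removing 10 increases the component count from 1 to 2, so 10 is a cut vertex.
By contrast removing 3 leaves 1 component; it is not a cut vertex. No other vertex is a cut vertex either.

2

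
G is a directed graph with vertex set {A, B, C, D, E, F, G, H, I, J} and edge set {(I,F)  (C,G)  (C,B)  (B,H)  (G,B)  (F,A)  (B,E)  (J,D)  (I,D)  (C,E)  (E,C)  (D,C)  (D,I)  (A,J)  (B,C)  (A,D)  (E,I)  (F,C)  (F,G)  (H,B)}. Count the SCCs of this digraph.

{A, B, C, D, E, F, G, H, I, J} are all mutually reachable — one SCC of size 10.
That gives 1 strongly connected component.

1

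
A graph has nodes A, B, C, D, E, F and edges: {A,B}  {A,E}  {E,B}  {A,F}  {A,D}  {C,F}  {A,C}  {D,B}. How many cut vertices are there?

1

Removing A increases the component count from 1 to 2, so A is a cut vertex.
By contrast removing D leaves 1 component; it is not a cut vertex. No other vertex is a cut vertex either.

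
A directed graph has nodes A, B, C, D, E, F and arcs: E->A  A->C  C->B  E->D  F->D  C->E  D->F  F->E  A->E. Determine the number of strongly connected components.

2

{A, C, D, E, F} are all mutually reachable — one SCC of size 5.
{B} is an SCC by itself.
That gives 2 strongly connected components.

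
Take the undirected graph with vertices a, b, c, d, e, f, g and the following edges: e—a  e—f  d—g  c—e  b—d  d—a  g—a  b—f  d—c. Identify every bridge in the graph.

The edges on the cycle d-c-e-a-d are not bridges since each lies on that cycle.
Every edge lies on some cycle, so there are no bridges.

none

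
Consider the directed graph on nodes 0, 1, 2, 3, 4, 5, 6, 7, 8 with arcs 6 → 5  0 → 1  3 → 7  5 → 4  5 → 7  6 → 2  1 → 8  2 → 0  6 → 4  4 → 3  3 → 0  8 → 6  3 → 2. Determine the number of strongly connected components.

2

{0, 1, 2, 3, 4, 5, 6, 8} are all mutually reachable — one SCC of size 8.
{7} is an SCC by itself.
That gives 2 strongly connected components.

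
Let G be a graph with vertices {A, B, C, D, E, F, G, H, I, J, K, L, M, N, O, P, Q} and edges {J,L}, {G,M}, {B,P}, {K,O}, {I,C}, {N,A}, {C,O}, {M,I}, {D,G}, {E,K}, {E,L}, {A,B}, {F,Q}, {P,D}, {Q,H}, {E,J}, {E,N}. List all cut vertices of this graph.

E, Q

Removing E increases the component count from 2 to 3, so E is a cut vertex.
Removing Q increases the component count from 2 to 3, so Q is a cut vertex.
By contrast removing O leaves 2 components; it is not a cut vertex. No other vertex is a cut vertex either.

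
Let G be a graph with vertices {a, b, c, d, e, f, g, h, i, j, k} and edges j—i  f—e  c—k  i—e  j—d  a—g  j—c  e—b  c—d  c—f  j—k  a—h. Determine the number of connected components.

2

Starting from a we can reach a, g, h. That is one component of size 3.
Starting from b we can reach b, c, d, e, f, i, j, k. That is one component of size 8.
Total: 2 components.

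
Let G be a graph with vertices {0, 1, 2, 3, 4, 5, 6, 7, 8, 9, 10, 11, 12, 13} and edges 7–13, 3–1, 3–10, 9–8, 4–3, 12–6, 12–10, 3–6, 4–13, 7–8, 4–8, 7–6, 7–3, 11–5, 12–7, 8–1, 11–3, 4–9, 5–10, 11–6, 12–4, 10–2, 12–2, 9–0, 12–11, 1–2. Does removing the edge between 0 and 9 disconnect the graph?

Yes

Removing 0–9 leaves no path between 0 and 9: the component count goes from 1 to 2. So it is a bridge.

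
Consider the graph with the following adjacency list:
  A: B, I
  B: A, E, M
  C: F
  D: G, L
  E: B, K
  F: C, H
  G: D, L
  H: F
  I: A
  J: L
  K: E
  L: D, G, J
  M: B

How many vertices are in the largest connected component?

6

Starting from C we can reach C, F, H. That is one component of size 3.
Starting from D we can reach D, G, J, L. That is one component of size 4.
Starting from A we can reach A, B, E, I, K, M. That is one component of size 6.
The largest has 6 vertices.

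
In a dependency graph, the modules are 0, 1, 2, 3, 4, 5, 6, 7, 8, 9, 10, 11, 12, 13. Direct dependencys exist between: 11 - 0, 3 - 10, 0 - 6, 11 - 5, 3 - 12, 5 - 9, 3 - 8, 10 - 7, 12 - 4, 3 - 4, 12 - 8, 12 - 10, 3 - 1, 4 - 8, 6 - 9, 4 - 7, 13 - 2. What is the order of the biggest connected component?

Starting from 2 we can reach 2, 13. That is one component of size 2.
Starting from 0 we can reach 0, 5, 6, 9, 11. That is one component of size 5.
Starting from 1 we can reach 1, 3, 4, 7, 8, 10, 12. That is one component of size 7.
The largest has 7 vertices.

7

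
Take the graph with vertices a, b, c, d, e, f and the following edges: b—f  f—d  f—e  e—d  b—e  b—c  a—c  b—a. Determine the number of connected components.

1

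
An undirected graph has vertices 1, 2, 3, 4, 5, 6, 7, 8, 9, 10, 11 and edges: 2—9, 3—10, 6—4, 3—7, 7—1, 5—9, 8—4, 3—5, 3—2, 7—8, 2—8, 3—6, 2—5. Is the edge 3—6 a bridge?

No

After removing 3—6, the path 3-2-8-4-6 still connects them, so the edge is not a bridge.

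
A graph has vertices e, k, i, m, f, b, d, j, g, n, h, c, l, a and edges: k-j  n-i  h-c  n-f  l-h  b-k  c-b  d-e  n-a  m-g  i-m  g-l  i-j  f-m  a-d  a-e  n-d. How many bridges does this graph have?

The edges on the cycle n-f-m-g-l-h-c-b-k-j-i-n are not bridges since each lies on that cycle.
Every edge lies on some cycle, so there are no bridges.

0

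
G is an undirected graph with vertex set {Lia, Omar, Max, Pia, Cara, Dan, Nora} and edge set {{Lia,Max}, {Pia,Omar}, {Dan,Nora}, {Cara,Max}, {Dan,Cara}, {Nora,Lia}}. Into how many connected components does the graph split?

2

Starting from Pia we can reach Pia, Omar. That is one component of size 2.
Starting from Dan we can reach Dan, Lia, Max, Cara, Nora. That is one component of size 5.
Total: 2 components.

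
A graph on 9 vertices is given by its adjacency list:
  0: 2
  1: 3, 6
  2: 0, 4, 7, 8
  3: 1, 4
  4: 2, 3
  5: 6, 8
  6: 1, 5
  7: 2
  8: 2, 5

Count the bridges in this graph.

The edges on the cycle 4-2-8-5-6-1-3-4 are not bridges since each lies on that cycle.
But removing 0-2 disconnects 0 from 2; removing 2-7 disconnects 2 from 7 — these are bridges.
That makes 2 bridges.

2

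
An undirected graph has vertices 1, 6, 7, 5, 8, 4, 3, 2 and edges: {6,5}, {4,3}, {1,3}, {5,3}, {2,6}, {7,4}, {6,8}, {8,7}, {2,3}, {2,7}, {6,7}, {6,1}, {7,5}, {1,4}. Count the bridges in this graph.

0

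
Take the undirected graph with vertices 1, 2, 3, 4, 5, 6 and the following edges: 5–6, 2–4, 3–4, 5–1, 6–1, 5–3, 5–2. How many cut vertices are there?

1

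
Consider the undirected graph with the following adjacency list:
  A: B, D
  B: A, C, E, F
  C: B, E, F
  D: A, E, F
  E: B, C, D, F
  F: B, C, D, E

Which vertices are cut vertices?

none

Removing B, for instance, still leaves 1 component. No single vertex removal increases the component count — the graph has no articulation points.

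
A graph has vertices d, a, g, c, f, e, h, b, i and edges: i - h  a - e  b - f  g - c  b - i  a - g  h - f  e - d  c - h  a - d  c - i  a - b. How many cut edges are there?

The edges on the cycle a-e-d-a are not bridges since each lies on that cycle.
Every edge lies on some cycle, so there are no bridges.

0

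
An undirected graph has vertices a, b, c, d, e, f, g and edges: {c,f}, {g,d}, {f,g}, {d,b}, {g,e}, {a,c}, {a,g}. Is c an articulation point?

No

Deleting c leaves 1 component (was 1) (its neighbors a, f remain connected to each other), so c is not a cut vertex.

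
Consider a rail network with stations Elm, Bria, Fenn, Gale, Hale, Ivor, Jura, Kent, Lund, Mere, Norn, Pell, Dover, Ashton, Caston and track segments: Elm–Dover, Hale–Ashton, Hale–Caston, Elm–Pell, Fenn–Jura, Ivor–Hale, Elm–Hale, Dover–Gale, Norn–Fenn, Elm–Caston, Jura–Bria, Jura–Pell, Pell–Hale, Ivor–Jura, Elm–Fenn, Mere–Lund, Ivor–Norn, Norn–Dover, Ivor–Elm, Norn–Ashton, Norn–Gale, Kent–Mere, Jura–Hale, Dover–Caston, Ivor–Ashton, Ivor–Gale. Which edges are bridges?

The edges on the cycle Ivor-Elm-Fenn-Jura-Ivor are not bridges since each lies on that cycle.
But removing Mere–Lund disconnects Mere from Lund; removing Kent–Mere disconnects Kent from Mere; removing Jura–Bria disconnects Jura from Bria — these are bridges.

Bria-Jura, Kent-Mere, Lund-Mere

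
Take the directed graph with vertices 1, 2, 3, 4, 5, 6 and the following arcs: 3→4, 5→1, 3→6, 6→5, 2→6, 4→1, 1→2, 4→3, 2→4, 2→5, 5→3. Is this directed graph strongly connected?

From 3 we can reach every vertex (1, 2, 3, 4, 5, 6), and every vertex can reach 3 (1, 2, 3, 4, 5, 6). So the whole graph is one strongly connected component.

Yes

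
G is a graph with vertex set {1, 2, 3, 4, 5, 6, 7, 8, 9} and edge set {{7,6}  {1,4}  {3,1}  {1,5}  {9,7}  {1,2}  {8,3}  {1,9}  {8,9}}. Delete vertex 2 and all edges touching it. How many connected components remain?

1

With 2 gone, the remaining components are: {1, 3, 4, 5, 6, 7, 8, 9}.
That is 1 component.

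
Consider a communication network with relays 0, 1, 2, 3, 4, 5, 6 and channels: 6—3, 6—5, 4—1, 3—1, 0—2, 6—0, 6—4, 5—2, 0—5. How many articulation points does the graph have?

1

Removing 6 increases the component count from 1 to 2, so 6 is a cut vertex.
By contrast removing 5 leaves 1 component; it is not a cut vertex. No other vertex is a cut vertex either.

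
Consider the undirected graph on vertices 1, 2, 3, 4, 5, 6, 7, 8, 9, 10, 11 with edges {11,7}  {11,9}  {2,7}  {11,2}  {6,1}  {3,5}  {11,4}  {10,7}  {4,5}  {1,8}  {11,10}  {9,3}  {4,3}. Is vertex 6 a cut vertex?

Deleting 6 leaves 2 components (was 2), so 6 is not a cut vertex.

No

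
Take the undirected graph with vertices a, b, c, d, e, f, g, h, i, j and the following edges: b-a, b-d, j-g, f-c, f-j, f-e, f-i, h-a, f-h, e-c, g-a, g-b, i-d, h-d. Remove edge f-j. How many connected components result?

f and j are still connected via f-h-a-g-j, so the component count stays at 1.

1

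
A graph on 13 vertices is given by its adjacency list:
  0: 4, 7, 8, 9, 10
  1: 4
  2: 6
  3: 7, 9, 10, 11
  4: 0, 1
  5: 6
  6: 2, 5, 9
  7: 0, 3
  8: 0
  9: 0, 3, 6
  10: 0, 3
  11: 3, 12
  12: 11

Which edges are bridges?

0-4, 0-8, 1-4, 11-12, 11-3, 2-6, 5-6, 6-9

The edges on the cycle 0-9-3-7-0 are not bridges since each lies on that cycle.
But removing 4-1 disconnects 4 from 1; removing 6-9 disconnects 6 from 9; removing 0-8 disconnects 0 from 8; removing 0-4 disconnects 0 from 4 — these are bridges.
In total 8 edges are bridges.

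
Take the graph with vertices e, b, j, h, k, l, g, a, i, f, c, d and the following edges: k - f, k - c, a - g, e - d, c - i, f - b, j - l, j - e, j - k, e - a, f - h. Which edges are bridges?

removing l - j disconnects l from j; removing k - j disconnects k from j; removing f - h disconnects f from h; removing c - i disconnects c from i — these are bridges.
In total 11 edges are bridges.

a-e, a-g, b-f, c-i, c-k, d-e, e-j, f-h, f-k, j-k, j-l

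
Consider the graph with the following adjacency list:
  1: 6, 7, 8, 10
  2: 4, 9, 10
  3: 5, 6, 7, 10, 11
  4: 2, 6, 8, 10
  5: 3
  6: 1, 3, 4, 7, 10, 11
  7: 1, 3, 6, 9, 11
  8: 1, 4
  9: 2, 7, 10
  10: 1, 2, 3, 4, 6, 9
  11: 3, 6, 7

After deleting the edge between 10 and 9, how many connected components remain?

10 and 9 are still connected via 10-2-9, so the component count stays at 1.

1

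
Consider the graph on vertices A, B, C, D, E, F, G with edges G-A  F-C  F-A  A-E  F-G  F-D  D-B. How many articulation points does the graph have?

Removing A increases the component count from 1 to 2, so A is a cut vertex.
Removing D increases the component count from 1 to 2, so D is a cut vertex.
Removing F increases the component count from 1 to 3, so F is a cut vertex.
By contrast removing B leaves 1 component; it is not a cut vertex. No other vertex is a cut vertex either.

3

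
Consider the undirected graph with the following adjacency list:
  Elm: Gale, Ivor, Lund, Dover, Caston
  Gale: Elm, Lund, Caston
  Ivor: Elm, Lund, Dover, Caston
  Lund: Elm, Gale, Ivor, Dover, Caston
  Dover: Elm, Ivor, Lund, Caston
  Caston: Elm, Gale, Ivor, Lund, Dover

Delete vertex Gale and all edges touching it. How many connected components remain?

1

With Gale gone, the remaining components are: {Elm, Ivor, Lund, Dover, Caston}.
That is 1 component.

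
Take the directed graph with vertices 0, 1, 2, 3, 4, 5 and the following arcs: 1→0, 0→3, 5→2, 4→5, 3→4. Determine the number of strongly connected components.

6

{5} is an SCC by itself.
{3} is an SCC by itself.
{2} is an SCC by itself.
{1} is an SCC by itself.
{0} is an SCC by itself.
(and 1 more singleton SCC)
That gives 6 strongly connected components.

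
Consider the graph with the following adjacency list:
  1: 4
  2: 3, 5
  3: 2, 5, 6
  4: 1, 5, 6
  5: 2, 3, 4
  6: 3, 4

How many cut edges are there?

1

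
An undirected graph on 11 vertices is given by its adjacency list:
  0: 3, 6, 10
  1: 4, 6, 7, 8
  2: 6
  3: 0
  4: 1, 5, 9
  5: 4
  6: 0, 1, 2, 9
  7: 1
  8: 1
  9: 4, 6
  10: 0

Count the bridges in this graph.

7

The edges on the cycle 9-4-1-6-9 are not bridges since each lies on that cycle.
But removing 6-0 disconnects 6 from 0; removing 1-8 disconnects 1 from 8; removing 3-0 disconnects 3 from 0; removing 10-0 disconnects 10 from 0 — these are bridges.
In total 7 edges are bridges.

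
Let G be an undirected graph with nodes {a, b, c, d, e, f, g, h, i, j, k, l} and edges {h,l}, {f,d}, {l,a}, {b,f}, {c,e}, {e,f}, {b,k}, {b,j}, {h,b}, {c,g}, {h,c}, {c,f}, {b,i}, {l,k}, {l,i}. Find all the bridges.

a-l, b-j, c-g, d-f

The edges on the cycle h-b-k-l-h are not bridges since each lies on that cycle.
But removing l—a disconnects l from a; removing c—g disconnects c from g; removing b—j disconnects b from j; removing f—d disconnects f from d — these are bridges.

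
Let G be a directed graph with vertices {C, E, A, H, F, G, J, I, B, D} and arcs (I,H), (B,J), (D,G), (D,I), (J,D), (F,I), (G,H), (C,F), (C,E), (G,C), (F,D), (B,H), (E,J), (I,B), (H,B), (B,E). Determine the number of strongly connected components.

2

{B, C, D, E, F, G, H, I, J} are all mutually reachable — one SCC of size 9.
{A} is an SCC by itself.
That gives 2 strongly connected components.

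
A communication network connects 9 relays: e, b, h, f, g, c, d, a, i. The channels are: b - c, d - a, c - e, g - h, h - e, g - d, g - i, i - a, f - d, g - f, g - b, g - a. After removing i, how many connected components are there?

With i gone, the remaining components are: {a, b, c, d, e, f, g, h}.
That is 1 component.

1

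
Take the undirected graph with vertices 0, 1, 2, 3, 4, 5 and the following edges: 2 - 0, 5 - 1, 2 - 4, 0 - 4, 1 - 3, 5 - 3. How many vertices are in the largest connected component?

Starting from 1 we can reach 1, 3, 5. That is one component of size 3.
Starting from 0 we can reach 0, 2, 4. That is one component of size 3.
The largest has 3 vertices.

3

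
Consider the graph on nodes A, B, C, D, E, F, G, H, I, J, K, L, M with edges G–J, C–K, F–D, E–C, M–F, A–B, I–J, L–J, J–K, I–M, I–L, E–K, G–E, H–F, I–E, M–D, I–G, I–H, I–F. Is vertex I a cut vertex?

Yes

Deleting I raises the number of components from 2 to 3, so I is a cut vertex.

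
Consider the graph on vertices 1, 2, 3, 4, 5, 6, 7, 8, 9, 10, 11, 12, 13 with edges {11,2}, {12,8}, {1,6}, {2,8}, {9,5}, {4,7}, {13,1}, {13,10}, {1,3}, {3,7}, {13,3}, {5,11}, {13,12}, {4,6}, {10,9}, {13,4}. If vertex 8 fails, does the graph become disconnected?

Deleting 8 leaves 1 component (was 1) (its neighbors 2, 12 remain connected to each other), so 8 is not a cut vertex.

No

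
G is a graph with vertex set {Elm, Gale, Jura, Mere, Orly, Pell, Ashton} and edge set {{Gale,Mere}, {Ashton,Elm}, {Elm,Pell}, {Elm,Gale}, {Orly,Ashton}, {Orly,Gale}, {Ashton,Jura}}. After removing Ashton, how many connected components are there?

With Ashton gone, the remaining components are: {Jura}; {Elm, Gale, Mere, Orly, Pell}.
That is 2 components.

2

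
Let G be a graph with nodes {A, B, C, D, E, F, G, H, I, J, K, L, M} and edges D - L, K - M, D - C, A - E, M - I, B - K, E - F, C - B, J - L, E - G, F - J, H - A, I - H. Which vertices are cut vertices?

E

Removing E increases the component count from 1 to 2, so E is a cut vertex.
By contrast removing A leaves 1 component; it is not a cut vertex. No other vertex is a cut vertex either.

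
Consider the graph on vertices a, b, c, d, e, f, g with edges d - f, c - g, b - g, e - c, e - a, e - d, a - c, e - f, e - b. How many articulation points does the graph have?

Removing e increases the component count from 1 to 2, so e is a cut vertex.
By contrast removing c leaves 1 component; it is not a cut vertex. No other vertex is a cut vertex either.

1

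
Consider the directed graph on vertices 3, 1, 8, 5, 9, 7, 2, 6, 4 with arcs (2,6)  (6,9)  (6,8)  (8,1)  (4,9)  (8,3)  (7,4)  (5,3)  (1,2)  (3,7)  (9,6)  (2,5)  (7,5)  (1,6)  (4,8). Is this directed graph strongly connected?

From 6 we can reach every vertex (1, 2, 3, 4, 5, 6, 7, 8, 9), and every vertex can reach 6 (1, 2, 3, 4, 5, 6, 7, 8, 9). So the whole graph is one strongly connected component.

Yes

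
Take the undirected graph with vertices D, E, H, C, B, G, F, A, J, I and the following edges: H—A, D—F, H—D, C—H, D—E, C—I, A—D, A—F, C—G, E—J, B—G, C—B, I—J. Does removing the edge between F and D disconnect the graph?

After removing F—D, the path F-A-D still connects them, so the edge is not a bridge.

No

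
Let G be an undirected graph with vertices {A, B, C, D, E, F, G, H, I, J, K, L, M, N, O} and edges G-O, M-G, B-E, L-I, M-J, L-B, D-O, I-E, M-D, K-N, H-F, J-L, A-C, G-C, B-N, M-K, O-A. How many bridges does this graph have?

1

The edges on the cycle L-I-E-B-L are not bridges since each lies on that cycle.
But removing H-F disconnects H from F — this is a bridge.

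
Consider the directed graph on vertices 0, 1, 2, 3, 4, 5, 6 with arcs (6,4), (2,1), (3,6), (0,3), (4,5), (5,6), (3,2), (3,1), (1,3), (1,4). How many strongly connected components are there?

{1, 2, 3} are all mutually reachable — one SCC of size 3.
{4, 5, 6} are all mutually reachable — one SCC of size 3.
{0} is an SCC by itself.
That gives 3 strongly connected components.

3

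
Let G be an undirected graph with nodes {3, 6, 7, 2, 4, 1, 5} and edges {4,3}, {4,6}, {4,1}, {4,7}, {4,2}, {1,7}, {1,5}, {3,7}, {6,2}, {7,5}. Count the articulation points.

Removing 4 increases the component count from 1 to 2, so 4 is a cut vertex.
By contrast removing 1 leaves 1 component; it is not a cut vertex. No other vertex is a cut vertex either.

1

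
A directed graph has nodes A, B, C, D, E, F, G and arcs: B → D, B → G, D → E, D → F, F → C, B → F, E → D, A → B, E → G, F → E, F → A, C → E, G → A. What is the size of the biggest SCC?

{A, B, C, D, E, F, G} are all mutually reachable — one SCC of size 7.
The largest has 7 vertices.

7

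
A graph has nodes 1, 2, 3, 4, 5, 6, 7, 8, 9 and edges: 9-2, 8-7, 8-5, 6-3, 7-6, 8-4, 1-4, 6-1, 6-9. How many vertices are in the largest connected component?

Starting from 1 we can reach 1, 2, 3, 4, 5, 6, 7, 8, 9. That is one component of size 9.
The largest has 9 vertices.

9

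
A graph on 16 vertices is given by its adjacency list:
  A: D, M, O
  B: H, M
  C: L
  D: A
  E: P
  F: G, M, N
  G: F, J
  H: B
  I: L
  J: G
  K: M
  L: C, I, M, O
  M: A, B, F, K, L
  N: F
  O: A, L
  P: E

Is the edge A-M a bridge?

After removing A-M, the path A-O-L-M still connects them, so the edge is not a bridge.

No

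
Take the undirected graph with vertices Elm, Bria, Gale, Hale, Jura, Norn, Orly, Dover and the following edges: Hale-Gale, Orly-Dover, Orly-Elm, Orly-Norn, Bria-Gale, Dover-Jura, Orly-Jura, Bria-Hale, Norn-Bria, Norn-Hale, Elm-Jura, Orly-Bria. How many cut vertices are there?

Removing Orly increases the component count from 1 to 2, so Orly is a cut vertex.
By contrast removing Dover leaves 1 component; it is not a cut vertex. No other vertex is a cut vertex either.

1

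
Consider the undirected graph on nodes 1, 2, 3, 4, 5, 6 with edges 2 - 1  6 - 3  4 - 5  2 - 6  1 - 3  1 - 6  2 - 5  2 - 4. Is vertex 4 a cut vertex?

Deleting 4 leaves 1 component (was 1) (its neighbors 2, 5 remain connected to each other), so 4 is not a cut vertex.

No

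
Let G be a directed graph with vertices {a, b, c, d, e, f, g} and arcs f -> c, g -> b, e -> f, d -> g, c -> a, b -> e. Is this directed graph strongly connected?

No

There is no directed path from f to e, so the graph is not strongly connected.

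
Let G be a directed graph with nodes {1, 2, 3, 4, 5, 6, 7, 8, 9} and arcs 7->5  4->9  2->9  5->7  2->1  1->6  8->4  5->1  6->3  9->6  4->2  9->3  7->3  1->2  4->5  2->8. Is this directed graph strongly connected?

No

There is no directed path from 9 to 1, so the graph is not strongly connected.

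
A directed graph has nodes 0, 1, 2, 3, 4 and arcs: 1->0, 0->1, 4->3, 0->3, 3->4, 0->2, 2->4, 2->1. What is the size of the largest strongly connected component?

3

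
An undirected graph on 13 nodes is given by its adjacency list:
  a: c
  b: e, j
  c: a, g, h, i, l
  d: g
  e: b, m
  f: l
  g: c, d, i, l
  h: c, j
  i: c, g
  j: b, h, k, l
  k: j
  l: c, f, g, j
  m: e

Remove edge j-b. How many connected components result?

2

Before removal there is 1 component.
j-b is a bridge — removing it separates j's side from b's side.
After removal: 2 components.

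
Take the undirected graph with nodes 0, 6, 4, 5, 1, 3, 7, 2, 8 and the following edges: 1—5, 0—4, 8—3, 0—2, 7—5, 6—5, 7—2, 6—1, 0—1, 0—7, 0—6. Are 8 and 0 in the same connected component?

The component containing 8 is {3, 8}, and 0 is not in it.

No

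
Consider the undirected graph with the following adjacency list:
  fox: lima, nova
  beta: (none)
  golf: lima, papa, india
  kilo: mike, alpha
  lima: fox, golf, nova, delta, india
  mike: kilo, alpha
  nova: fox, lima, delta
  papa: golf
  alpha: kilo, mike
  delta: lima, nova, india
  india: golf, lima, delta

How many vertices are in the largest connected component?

beta is isolated — a component by itself.
Starting from kilo we can reach kilo, mike, alpha. That is one component of size 3.
Starting from fox we can reach fox, golf, lima, nova, papa, delta, india. That is one component of size 7.
The largest has 7 vertices.

7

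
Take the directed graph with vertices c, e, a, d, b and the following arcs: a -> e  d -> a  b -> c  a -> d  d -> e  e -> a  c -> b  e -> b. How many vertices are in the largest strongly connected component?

3

{a, d, e} are all mutually reachable — one SCC of size 3.
{b, c} are all mutually reachable — one SCC of size 2.
The largest has 3 vertices.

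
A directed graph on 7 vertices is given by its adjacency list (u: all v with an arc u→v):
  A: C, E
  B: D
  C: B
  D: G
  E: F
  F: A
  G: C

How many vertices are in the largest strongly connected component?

{B, C, D, G} are all mutually reachable — one SCC of size 4.
{A, E, F} are all mutually reachable — one SCC of size 3.
The largest has 4 vertices.

4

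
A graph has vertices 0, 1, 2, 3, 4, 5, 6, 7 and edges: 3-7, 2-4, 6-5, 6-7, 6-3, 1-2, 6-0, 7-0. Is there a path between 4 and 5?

The component containing 4 is {1, 2, 4}, and 5 is not in it.

No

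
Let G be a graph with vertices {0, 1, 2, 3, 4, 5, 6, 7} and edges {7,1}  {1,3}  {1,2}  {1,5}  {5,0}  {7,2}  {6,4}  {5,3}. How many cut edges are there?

The edges on the cycle 1-5-3-1 are not bridges since each lies on that cycle.
But removing 6–4 disconnects 6 from 4; removing 0–5 disconnects 0 from 5 — these are bridges.
That makes 2 bridges.

2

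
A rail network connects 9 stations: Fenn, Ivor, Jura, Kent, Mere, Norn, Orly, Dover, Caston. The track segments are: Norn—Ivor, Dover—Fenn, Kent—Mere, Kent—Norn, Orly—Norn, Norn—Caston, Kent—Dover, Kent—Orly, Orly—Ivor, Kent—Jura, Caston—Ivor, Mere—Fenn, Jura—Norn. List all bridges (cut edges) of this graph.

The edges on the cycle Kent-Jura-Norn-Kent are not bridges since each lies on that cycle.
Every edge lies on some cycle, so there are no bridges.

none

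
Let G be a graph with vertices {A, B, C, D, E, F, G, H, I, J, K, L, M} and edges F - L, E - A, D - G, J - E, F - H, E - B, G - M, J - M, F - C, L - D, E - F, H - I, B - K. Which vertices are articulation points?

Removing B increases the component count from 1 to 2, so B is a cut vertex.
Removing E increases the component count from 1 to 3, so E is a cut vertex.
Removing F increases the component count from 1 to 3, so F is a cut vertex.
Likewise H is a cut vertex.
By contrast removing A leaves 1 component; it is not a cut vertex. No other vertex is a cut vertex either.

B, E, F, H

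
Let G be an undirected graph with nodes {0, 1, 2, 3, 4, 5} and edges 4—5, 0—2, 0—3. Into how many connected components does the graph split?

3

1 is isolated — a component by itself.
Starting from 4 we can reach 4, 5. That is one component of size 2.
Starting from 0 we can reach 0, 2, 3. That is one component of size 3.
Total: 3 components.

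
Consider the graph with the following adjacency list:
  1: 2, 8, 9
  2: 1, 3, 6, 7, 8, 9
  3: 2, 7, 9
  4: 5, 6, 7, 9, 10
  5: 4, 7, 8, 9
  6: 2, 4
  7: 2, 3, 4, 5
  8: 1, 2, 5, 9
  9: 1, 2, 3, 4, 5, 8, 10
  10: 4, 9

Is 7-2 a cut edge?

No

After removing 7-2, the path 7-3-2 still connects them, so the edge is not a bridge.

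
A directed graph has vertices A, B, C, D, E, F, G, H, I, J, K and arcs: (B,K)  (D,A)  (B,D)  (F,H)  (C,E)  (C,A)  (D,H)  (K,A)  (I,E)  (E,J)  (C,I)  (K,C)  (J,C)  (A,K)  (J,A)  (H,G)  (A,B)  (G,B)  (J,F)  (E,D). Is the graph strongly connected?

From K we can reach every vertex (A, B, C, D, E, F, G, H, I, J, K), and every vertex can reach K (A, B, C, D, E, F, G, H, I, J, K). So the whole graph is one strongly connected component.

Yes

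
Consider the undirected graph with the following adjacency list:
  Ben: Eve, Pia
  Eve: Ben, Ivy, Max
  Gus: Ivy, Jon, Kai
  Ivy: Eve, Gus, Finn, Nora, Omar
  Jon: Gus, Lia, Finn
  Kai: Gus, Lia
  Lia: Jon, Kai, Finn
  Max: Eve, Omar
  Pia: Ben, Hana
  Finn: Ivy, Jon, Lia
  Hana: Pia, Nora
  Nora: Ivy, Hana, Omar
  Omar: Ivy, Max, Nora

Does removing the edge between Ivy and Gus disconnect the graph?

No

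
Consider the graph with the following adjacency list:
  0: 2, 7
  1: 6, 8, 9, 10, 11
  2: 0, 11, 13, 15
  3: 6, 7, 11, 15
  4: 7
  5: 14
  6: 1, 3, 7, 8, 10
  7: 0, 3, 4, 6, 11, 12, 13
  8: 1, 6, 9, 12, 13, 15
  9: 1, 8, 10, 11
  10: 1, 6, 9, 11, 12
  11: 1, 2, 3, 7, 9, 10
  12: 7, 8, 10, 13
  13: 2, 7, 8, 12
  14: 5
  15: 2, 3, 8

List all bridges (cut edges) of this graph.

14-5, 4-7

The edges on the cycle 7-11-10-6-7 are not bridges since each lies on that cycle.
But removing 14-5 disconnects 14 from 5; removing 7-4 disconnects 7 from 4 — these are bridges.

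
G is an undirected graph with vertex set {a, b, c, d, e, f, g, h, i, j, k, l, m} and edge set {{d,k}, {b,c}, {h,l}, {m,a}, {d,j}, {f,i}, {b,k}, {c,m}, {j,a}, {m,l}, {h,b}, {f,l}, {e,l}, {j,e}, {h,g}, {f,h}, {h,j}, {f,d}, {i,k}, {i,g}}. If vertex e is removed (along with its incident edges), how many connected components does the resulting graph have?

With e gone, the remaining components are: {a, b, c, d, f, g, h, i, j, k, l, m}.
That is 1 component.

1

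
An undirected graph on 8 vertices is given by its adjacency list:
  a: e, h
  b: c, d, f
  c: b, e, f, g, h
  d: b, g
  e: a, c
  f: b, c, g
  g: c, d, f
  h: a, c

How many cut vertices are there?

1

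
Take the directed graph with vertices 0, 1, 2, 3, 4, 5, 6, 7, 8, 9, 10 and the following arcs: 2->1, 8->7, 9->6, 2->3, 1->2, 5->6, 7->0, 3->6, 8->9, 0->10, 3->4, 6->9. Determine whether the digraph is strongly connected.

No

There is no directed path from 5 to 0, so the graph is not strongly connected.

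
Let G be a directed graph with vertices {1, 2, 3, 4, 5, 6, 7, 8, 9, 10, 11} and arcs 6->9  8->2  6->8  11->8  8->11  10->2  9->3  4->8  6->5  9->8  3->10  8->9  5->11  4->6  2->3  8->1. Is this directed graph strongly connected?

No

There is no directed path from 6 to 7, so the graph is not strongly connected.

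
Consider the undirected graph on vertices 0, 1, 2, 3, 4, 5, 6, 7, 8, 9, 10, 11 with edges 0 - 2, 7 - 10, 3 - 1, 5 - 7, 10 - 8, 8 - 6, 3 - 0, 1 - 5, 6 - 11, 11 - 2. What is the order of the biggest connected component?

10

9 is isolated — a component by itself.
4 is isolated — a component by itself.
Starting from 0 we can reach 0, 1, 2, 3, 5, 6, 7, 8, 10, 11. That is one component of size 10.
The largest has 10 vertices.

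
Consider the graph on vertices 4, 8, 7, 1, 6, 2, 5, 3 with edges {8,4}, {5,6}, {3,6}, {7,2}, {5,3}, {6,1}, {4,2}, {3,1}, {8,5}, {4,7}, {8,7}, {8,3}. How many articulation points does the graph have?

Removing 8 increases the component count from 1 to 2, so 8 is a cut vertex.
By contrast removing 7 leaves 1 component; it is not a cut vertex. No other vertex is a cut vertex either.

1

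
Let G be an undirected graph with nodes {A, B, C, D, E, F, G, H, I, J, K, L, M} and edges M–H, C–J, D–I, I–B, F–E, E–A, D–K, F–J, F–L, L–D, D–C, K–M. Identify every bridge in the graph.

A-E, B-I, D-I, D-K, E-F, H-M, K-M

The edges on the cycle F-L-D-C-J-F are not bridges since each lies on that cycle.
But removing F–E disconnects F from E; removing D–K disconnects D from K; removing B–I disconnects B from I; removing A–E disconnects A from E — these are bridges.
In total 7 edges are bridges.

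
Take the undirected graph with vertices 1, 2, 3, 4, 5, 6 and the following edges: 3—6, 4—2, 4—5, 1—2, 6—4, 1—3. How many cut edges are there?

1

The edges on the cycle 1-3-6-4-2-1 are not bridges since each lies on that cycle.
But removing 4—5 disconnects 4 from 5 — this is a bridge.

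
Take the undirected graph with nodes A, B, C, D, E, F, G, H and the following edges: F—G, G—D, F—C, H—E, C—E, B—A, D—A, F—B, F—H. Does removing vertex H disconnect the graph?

Deleting H leaves 1 component (was 1) (its neighbors E, F remain connected to each other), so H is not a cut vertex.

No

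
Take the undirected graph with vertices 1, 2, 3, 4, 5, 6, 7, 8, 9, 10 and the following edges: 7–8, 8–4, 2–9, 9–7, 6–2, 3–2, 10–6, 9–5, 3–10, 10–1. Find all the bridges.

The edges on the cycle 3-10-6-2-3 are not bridges since each lies on that cycle.
But removing 2–9 disconnects 2 from 9; removing 9–7 disconnects 9 from 7; removing 8–4 disconnects 8 from 4; removing 10–1 disconnects 10 from 1 — these are bridges.
In total 6 edges are bridges.

1-10, 2-9, 4-8, 5-9, 7-8, 7-9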